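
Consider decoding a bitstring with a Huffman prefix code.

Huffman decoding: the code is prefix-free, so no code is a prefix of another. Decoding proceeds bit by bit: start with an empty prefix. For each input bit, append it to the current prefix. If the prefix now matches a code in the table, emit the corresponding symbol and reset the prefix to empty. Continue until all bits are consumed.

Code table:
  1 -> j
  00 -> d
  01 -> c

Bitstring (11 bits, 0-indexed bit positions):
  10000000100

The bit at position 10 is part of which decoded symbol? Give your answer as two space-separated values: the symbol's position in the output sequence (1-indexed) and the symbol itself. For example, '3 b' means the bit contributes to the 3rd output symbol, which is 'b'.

Bit 0: prefix='1' -> emit 'j', reset
Bit 1: prefix='0' (no match yet)
Bit 2: prefix='00' -> emit 'd', reset
Bit 3: prefix='0' (no match yet)
Bit 4: prefix='00' -> emit 'd', reset
Bit 5: prefix='0' (no match yet)
Bit 6: prefix='00' -> emit 'd', reset
Bit 7: prefix='0' (no match yet)
Bit 8: prefix='01' -> emit 'c', reset
Bit 9: prefix='0' (no match yet)
Bit 10: prefix='00' -> emit 'd', reset

Answer: 6 d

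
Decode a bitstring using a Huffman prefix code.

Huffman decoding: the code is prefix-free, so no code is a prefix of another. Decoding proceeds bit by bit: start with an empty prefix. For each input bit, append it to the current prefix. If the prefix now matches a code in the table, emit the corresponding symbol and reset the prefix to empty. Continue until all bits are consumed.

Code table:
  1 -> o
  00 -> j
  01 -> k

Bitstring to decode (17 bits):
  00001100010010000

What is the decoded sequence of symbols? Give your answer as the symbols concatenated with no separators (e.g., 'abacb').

Answer: jjoojkjojj

Derivation:
Bit 0: prefix='0' (no match yet)
Bit 1: prefix='00' -> emit 'j', reset
Bit 2: prefix='0' (no match yet)
Bit 3: prefix='00' -> emit 'j', reset
Bit 4: prefix='1' -> emit 'o', reset
Bit 5: prefix='1' -> emit 'o', reset
Bit 6: prefix='0' (no match yet)
Bit 7: prefix='00' -> emit 'j', reset
Bit 8: prefix='0' (no match yet)
Bit 9: prefix='01' -> emit 'k', reset
Bit 10: prefix='0' (no match yet)
Bit 11: prefix='00' -> emit 'j', reset
Bit 12: prefix='1' -> emit 'o', reset
Bit 13: prefix='0' (no match yet)
Bit 14: prefix='00' -> emit 'j', reset
Bit 15: prefix='0' (no match yet)
Bit 16: prefix='00' -> emit 'j', reset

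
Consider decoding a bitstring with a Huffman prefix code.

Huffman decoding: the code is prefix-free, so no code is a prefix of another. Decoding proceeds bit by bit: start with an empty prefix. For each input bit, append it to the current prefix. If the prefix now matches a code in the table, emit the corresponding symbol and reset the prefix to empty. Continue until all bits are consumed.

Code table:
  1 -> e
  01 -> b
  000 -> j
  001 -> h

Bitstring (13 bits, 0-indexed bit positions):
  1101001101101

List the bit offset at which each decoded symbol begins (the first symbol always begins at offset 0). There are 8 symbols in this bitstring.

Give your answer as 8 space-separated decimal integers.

Bit 0: prefix='1' -> emit 'e', reset
Bit 1: prefix='1' -> emit 'e', reset
Bit 2: prefix='0' (no match yet)
Bit 3: prefix='01' -> emit 'b', reset
Bit 4: prefix='0' (no match yet)
Bit 5: prefix='00' (no match yet)
Bit 6: prefix='001' -> emit 'h', reset
Bit 7: prefix='1' -> emit 'e', reset
Bit 8: prefix='0' (no match yet)
Bit 9: prefix='01' -> emit 'b', reset
Bit 10: prefix='1' -> emit 'e', reset
Bit 11: prefix='0' (no match yet)
Bit 12: prefix='01' -> emit 'b', reset

Answer: 0 1 2 4 7 8 10 11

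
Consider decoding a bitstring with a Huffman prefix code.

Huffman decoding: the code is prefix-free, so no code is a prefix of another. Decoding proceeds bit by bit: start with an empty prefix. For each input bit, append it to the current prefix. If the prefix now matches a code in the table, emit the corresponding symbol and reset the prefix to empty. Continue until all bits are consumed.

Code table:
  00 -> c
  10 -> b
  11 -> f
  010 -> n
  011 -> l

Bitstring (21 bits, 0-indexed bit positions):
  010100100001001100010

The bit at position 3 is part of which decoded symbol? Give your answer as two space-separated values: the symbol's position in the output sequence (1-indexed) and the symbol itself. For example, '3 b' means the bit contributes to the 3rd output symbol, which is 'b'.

Answer: 2 b

Derivation:
Bit 0: prefix='0' (no match yet)
Bit 1: prefix='01' (no match yet)
Bit 2: prefix='010' -> emit 'n', reset
Bit 3: prefix='1' (no match yet)
Bit 4: prefix='10' -> emit 'b', reset
Bit 5: prefix='0' (no match yet)
Bit 6: prefix='01' (no match yet)
Bit 7: prefix='010' -> emit 'n', reset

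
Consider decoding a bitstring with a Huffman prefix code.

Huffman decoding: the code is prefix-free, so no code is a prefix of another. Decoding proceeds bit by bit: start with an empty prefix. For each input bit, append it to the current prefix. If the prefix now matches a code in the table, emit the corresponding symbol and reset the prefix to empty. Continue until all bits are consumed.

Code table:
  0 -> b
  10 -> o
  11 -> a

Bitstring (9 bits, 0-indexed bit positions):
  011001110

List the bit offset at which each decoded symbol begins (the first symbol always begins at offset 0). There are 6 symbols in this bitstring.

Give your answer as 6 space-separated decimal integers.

Bit 0: prefix='0' -> emit 'b', reset
Bit 1: prefix='1' (no match yet)
Bit 2: prefix='11' -> emit 'a', reset
Bit 3: prefix='0' -> emit 'b', reset
Bit 4: prefix='0' -> emit 'b', reset
Bit 5: prefix='1' (no match yet)
Bit 6: prefix='11' -> emit 'a', reset
Bit 7: prefix='1' (no match yet)
Bit 8: prefix='10' -> emit 'o', reset

Answer: 0 1 3 4 5 7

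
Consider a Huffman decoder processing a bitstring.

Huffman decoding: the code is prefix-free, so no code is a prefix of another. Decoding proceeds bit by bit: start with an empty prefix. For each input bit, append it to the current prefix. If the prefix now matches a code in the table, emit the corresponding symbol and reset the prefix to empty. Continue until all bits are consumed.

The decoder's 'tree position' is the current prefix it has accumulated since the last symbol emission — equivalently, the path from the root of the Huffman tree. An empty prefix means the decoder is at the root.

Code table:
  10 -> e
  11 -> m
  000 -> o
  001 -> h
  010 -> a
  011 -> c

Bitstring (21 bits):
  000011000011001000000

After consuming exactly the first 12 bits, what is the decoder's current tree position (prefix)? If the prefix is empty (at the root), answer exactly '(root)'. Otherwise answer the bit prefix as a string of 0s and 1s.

Answer: (root)

Derivation:
Bit 0: prefix='0' (no match yet)
Bit 1: prefix='00' (no match yet)
Bit 2: prefix='000' -> emit 'o', reset
Bit 3: prefix='0' (no match yet)
Bit 4: prefix='01' (no match yet)
Bit 5: prefix='011' -> emit 'c', reset
Bit 6: prefix='0' (no match yet)
Bit 7: prefix='00' (no match yet)
Bit 8: prefix='000' -> emit 'o', reset
Bit 9: prefix='0' (no match yet)
Bit 10: prefix='01' (no match yet)
Bit 11: prefix='011' -> emit 'c', reset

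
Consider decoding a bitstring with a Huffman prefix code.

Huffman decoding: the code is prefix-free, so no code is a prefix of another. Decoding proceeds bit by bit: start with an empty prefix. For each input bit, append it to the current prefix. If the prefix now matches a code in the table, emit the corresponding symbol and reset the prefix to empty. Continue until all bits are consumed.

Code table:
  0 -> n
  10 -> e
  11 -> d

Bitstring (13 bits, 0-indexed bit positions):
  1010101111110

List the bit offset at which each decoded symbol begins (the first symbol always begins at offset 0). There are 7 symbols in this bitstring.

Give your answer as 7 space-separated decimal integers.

Answer: 0 2 4 6 8 10 12

Derivation:
Bit 0: prefix='1' (no match yet)
Bit 1: prefix='10' -> emit 'e', reset
Bit 2: prefix='1' (no match yet)
Bit 3: prefix='10' -> emit 'e', reset
Bit 4: prefix='1' (no match yet)
Bit 5: prefix='10' -> emit 'e', reset
Bit 6: prefix='1' (no match yet)
Bit 7: prefix='11' -> emit 'd', reset
Bit 8: prefix='1' (no match yet)
Bit 9: prefix='11' -> emit 'd', reset
Bit 10: prefix='1' (no match yet)
Bit 11: prefix='11' -> emit 'd', reset
Bit 12: prefix='0' -> emit 'n', reset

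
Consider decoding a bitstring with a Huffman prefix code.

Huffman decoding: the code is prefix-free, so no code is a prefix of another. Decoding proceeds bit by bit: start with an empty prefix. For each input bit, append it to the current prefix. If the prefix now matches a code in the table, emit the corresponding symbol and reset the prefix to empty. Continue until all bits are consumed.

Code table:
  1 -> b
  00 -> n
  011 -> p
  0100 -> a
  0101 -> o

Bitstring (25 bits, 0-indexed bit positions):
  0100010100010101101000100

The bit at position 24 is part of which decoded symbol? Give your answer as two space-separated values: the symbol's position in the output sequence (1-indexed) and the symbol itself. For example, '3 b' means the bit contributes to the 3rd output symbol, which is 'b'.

Answer: 7 a

Derivation:
Bit 0: prefix='0' (no match yet)
Bit 1: prefix='01' (no match yet)
Bit 2: prefix='010' (no match yet)
Bit 3: prefix='0100' -> emit 'a', reset
Bit 4: prefix='0' (no match yet)
Bit 5: prefix='01' (no match yet)
Bit 6: prefix='010' (no match yet)
Bit 7: prefix='0101' -> emit 'o', reset
Bit 8: prefix='0' (no match yet)
Bit 9: prefix='00' -> emit 'n', reset
Bit 10: prefix='0' (no match yet)
Bit 11: prefix='01' (no match yet)
Bit 12: prefix='010' (no match yet)
Bit 13: prefix='0101' -> emit 'o', reset
Bit 14: prefix='0' (no match yet)
Bit 15: prefix='01' (no match yet)
Bit 16: prefix='011' -> emit 'p', reset
Bit 17: prefix='0' (no match yet)
Bit 18: prefix='01' (no match yet)
Bit 19: prefix='010' (no match yet)
Bit 20: prefix='0100' -> emit 'a', reset
Bit 21: prefix='0' (no match yet)
Bit 22: prefix='01' (no match yet)
Bit 23: prefix='010' (no match yet)
Bit 24: prefix='0100' -> emit 'a', reset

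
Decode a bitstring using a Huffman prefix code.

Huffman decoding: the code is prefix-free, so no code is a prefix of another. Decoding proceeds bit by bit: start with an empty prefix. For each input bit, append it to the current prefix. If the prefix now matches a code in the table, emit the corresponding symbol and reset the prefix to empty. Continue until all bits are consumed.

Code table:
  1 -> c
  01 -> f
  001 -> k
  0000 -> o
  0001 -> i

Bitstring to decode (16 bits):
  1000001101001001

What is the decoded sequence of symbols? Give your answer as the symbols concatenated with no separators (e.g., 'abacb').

Answer: cofcfkk

Derivation:
Bit 0: prefix='1' -> emit 'c', reset
Bit 1: prefix='0' (no match yet)
Bit 2: prefix='00' (no match yet)
Bit 3: prefix='000' (no match yet)
Bit 4: prefix='0000' -> emit 'o', reset
Bit 5: prefix='0' (no match yet)
Bit 6: prefix='01' -> emit 'f', reset
Bit 7: prefix='1' -> emit 'c', reset
Bit 8: prefix='0' (no match yet)
Bit 9: prefix='01' -> emit 'f', reset
Bit 10: prefix='0' (no match yet)
Bit 11: prefix='00' (no match yet)
Bit 12: prefix='001' -> emit 'k', reset
Bit 13: prefix='0' (no match yet)
Bit 14: prefix='00' (no match yet)
Bit 15: prefix='001' -> emit 'k', reset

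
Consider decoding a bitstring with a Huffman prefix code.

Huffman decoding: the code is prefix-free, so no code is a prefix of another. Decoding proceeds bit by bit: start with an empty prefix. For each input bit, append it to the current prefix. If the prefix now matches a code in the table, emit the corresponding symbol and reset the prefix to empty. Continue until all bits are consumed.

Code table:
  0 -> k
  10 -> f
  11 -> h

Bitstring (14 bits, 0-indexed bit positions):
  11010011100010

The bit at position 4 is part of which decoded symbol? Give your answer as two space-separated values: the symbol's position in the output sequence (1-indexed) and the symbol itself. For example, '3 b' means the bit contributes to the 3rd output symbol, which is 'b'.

Bit 0: prefix='1' (no match yet)
Bit 1: prefix='11' -> emit 'h', reset
Bit 2: prefix='0' -> emit 'k', reset
Bit 3: prefix='1' (no match yet)
Bit 4: prefix='10' -> emit 'f', reset
Bit 5: prefix='0' -> emit 'k', reset
Bit 6: prefix='1' (no match yet)
Bit 7: prefix='11' -> emit 'h', reset
Bit 8: prefix='1' (no match yet)

Answer: 3 f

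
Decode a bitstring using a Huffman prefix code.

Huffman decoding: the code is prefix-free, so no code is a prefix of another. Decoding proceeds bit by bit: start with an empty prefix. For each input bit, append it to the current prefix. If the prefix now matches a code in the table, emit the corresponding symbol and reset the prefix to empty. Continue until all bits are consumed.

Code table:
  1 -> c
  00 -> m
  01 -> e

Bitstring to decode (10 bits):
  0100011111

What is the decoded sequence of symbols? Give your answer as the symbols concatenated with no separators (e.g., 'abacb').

Bit 0: prefix='0' (no match yet)
Bit 1: prefix='01' -> emit 'e', reset
Bit 2: prefix='0' (no match yet)
Bit 3: prefix='00' -> emit 'm', reset
Bit 4: prefix='0' (no match yet)
Bit 5: prefix='01' -> emit 'e', reset
Bit 6: prefix='1' -> emit 'c', reset
Bit 7: prefix='1' -> emit 'c', reset
Bit 8: prefix='1' -> emit 'c', reset
Bit 9: prefix='1' -> emit 'c', reset

Answer: emecccc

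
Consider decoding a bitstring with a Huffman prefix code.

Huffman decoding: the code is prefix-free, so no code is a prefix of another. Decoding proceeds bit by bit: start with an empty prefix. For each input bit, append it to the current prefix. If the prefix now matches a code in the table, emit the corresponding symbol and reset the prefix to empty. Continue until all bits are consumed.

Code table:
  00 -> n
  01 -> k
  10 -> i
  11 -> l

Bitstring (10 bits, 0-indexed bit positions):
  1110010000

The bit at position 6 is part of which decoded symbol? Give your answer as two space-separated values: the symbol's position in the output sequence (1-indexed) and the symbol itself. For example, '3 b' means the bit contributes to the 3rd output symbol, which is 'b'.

Answer: 4 n

Derivation:
Bit 0: prefix='1' (no match yet)
Bit 1: prefix='11' -> emit 'l', reset
Bit 2: prefix='1' (no match yet)
Bit 3: prefix='10' -> emit 'i', reset
Bit 4: prefix='0' (no match yet)
Bit 5: prefix='01' -> emit 'k', reset
Bit 6: prefix='0' (no match yet)
Bit 7: prefix='00' -> emit 'n', reset
Bit 8: prefix='0' (no match yet)
Bit 9: prefix='00' -> emit 'n', reset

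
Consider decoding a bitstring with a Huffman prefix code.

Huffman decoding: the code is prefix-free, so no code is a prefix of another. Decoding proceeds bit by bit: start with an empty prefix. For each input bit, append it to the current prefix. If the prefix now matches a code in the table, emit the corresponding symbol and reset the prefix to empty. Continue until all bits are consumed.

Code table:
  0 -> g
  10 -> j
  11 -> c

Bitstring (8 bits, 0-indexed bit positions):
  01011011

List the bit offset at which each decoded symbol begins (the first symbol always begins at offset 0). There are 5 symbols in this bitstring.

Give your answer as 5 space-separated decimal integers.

Bit 0: prefix='0' -> emit 'g', reset
Bit 1: prefix='1' (no match yet)
Bit 2: prefix='10' -> emit 'j', reset
Bit 3: prefix='1' (no match yet)
Bit 4: prefix='11' -> emit 'c', reset
Bit 5: prefix='0' -> emit 'g', reset
Bit 6: prefix='1' (no match yet)
Bit 7: prefix='11' -> emit 'c', reset

Answer: 0 1 3 5 6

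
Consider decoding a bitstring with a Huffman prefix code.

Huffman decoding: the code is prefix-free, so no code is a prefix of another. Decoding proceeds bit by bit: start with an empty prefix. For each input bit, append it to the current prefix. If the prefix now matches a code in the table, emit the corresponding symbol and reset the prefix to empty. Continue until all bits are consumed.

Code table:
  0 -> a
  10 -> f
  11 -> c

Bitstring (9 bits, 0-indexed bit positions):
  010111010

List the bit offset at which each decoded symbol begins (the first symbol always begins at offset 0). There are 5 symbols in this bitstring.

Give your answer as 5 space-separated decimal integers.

Bit 0: prefix='0' -> emit 'a', reset
Bit 1: prefix='1' (no match yet)
Bit 2: prefix='10' -> emit 'f', reset
Bit 3: prefix='1' (no match yet)
Bit 4: prefix='11' -> emit 'c', reset
Bit 5: prefix='1' (no match yet)
Bit 6: prefix='10' -> emit 'f', reset
Bit 7: prefix='1' (no match yet)
Bit 8: prefix='10' -> emit 'f', reset

Answer: 0 1 3 5 7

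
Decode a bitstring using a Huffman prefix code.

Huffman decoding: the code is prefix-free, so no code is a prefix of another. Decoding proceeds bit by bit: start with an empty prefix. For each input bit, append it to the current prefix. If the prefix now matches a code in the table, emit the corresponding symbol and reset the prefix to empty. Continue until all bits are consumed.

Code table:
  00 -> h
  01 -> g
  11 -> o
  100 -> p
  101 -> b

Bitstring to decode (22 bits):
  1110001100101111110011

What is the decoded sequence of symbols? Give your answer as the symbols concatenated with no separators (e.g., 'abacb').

Bit 0: prefix='1' (no match yet)
Bit 1: prefix='11' -> emit 'o', reset
Bit 2: prefix='1' (no match yet)
Bit 3: prefix='10' (no match yet)
Bit 4: prefix='100' -> emit 'p', reset
Bit 5: prefix='0' (no match yet)
Bit 6: prefix='01' -> emit 'g', reset
Bit 7: prefix='1' (no match yet)
Bit 8: prefix='10' (no match yet)
Bit 9: prefix='100' -> emit 'p', reset
Bit 10: prefix='1' (no match yet)
Bit 11: prefix='10' (no match yet)
Bit 12: prefix='101' -> emit 'b', reset
Bit 13: prefix='1' (no match yet)
Bit 14: prefix='11' -> emit 'o', reset
Bit 15: prefix='1' (no match yet)
Bit 16: prefix='11' -> emit 'o', reset
Bit 17: prefix='1' (no match yet)
Bit 18: prefix='10' (no match yet)
Bit 19: prefix='100' -> emit 'p', reset
Bit 20: prefix='1' (no match yet)
Bit 21: prefix='11' -> emit 'o', reset

Answer: opgpboopo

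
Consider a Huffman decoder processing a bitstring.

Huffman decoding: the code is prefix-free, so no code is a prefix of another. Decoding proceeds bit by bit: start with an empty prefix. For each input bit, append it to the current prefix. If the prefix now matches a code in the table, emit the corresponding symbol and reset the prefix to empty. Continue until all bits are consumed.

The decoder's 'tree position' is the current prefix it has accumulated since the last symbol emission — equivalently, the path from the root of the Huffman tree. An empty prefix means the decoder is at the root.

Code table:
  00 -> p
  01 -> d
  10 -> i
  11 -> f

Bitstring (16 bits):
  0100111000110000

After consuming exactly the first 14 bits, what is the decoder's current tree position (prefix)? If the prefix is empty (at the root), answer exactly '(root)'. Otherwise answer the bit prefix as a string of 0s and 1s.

Answer: (root)

Derivation:
Bit 0: prefix='0' (no match yet)
Bit 1: prefix='01' -> emit 'd', reset
Bit 2: prefix='0' (no match yet)
Bit 3: prefix='00' -> emit 'p', reset
Bit 4: prefix='1' (no match yet)
Bit 5: prefix='11' -> emit 'f', reset
Bit 6: prefix='1' (no match yet)
Bit 7: prefix='10' -> emit 'i', reset
Bit 8: prefix='0' (no match yet)
Bit 9: prefix='00' -> emit 'p', reset
Bit 10: prefix='1' (no match yet)
Bit 11: prefix='11' -> emit 'f', reset
Bit 12: prefix='0' (no match yet)
Bit 13: prefix='00' -> emit 'p', reset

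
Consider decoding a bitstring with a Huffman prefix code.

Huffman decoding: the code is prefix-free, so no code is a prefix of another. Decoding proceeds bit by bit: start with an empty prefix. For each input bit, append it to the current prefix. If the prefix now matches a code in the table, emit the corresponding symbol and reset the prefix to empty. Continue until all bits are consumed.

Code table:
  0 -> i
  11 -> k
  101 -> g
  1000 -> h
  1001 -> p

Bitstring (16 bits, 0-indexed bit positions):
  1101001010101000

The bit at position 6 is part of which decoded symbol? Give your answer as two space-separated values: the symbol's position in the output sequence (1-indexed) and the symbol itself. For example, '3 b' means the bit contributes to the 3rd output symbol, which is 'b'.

Bit 0: prefix='1' (no match yet)
Bit 1: prefix='11' -> emit 'k', reset
Bit 2: prefix='0' -> emit 'i', reset
Bit 3: prefix='1' (no match yet)
Bit 4: prefix='10' (no match yet)
Bit 5: prefix='100' (no match yet)
Bit 6: prefix='1001' -> emit 'p', reset
Bit 7: prefix='0' -> emit 'i', reset
Bit 8: prefix='1' (no match yet)
Bit 9: prefix='10' (no match yet)
Bit 10: prefix='101' -> emit 'g', reset

Answer: 3 p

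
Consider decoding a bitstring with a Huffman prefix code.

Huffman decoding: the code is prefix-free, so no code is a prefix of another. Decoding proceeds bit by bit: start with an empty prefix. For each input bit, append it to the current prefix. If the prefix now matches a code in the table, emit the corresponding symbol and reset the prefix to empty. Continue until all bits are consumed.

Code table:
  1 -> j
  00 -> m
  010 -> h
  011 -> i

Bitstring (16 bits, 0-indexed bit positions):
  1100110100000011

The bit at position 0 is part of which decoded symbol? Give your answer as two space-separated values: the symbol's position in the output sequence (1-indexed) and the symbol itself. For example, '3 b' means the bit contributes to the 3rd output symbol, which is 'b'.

Answer: 1 j

Derivation:
Bit 0: prefix='1' -> emit 'j', reset
Bit 1: prefix='1' -> emit 'j', reset
Bit 2: prefix='0' (no match yet)
Bit 3: prefix='00' -> emit 'm', reset
Bit 4: prefix='1' -> emit 'j', reset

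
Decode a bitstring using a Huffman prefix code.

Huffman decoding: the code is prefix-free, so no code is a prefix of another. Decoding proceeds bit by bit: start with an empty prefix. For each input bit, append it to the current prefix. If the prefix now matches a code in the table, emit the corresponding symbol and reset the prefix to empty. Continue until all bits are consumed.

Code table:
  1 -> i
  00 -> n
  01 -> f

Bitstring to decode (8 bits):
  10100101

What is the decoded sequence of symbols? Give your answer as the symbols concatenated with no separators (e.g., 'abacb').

Bit 0: prefix='1' -> emit 'i', reset
Bit 1: prefix='0' (no match yet)
Bit 2: prefix='01' -> emit 'f', reset
Bit 3: prefix='0' (no match yet)
Bit 4: prefix='00' -> emit 'n', reset
Bit 5: prefix='1' -> emit 'i', reset
Bit 6: prefix='0' (no match yet)
Bit 7: prefix='01' -> emit 'f', reset

Answer: ifnif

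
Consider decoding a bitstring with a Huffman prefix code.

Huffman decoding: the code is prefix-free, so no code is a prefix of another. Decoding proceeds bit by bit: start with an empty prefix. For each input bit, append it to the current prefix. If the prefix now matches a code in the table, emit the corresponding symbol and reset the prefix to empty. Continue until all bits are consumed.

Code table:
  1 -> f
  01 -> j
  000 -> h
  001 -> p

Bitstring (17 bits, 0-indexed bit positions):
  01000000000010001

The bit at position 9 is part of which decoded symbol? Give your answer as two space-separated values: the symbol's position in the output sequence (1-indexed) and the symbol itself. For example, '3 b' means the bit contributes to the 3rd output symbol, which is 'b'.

Answer: 4 h

Derivation:
Bit 0: prefix='0' (no match yet)
Bit 1: prefix='01' -> emit 'j', reset
Bit 2: prefix='0' (no match yet)
Bit 3: prefix='00' (no match yet)
Bit 4: prefix='000' -> emit 'h', reset
Bit 5: prefix='0' (no match yet)
Bit 6: prefix='00' (no match yet)
Bit 7: prefix='000' -> emit 'h', reset
Bit 8: prefix='0' (no match yet)
Bit 9: prefix='00' (no match yet)
Bit 10: prefix='000' -> emit 'h', reset
Bit 11: prefix='0' (no match yet)
Bit 12: prefix='01' -> emit 'j', reset
Bit 13: prefix='0' (no match yet)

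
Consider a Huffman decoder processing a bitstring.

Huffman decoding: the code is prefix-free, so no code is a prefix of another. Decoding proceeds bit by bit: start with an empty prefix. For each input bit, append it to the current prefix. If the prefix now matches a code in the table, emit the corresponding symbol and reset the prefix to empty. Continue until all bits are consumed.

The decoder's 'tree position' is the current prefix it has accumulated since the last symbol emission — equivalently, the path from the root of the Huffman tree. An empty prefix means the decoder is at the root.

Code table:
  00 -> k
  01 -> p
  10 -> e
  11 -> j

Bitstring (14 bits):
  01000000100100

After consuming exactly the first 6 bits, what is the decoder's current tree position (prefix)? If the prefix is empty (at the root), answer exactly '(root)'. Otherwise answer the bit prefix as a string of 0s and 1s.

Answer: (root)

Derivation:
Bit 0: prefix='0' (no match yet)
Bit 1: prefix='01' -> emit 'p', reset
Bit 2: prefix='0' (no match yet)
Bit 3: prefix='00' -> emit 'k', reset
Bit 4: prefix='0' (no match yet)
Bit 5: prefix='00' -> emit 'k', reset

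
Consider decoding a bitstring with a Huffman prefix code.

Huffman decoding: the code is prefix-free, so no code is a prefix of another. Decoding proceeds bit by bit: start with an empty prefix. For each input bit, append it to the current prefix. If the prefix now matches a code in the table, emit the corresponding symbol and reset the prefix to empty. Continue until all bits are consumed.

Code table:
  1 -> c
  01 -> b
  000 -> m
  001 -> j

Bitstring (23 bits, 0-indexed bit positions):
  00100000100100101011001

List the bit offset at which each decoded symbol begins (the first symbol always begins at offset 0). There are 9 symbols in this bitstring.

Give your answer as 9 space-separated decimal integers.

Bit 0: prefix='0' (no match yet)
Bit 1: prefix='00' (no match yet)
Bit 2: prefix='001' -> emit 'j', reset
Bit 3: prefix='0' (no match yet)
Bit 4: prefix='00' (no match yet)
Bit 5: prefix='000' -> emit 'm', reset
Bit 6: prefix='0' (no match yet)
Bit 7: prefix='00' (no match yet)
Bit 8: prefix='001' -> emit 'j', reset
Bit 9: prefix='0' (no match yet)
Bit 10: prefix='00' (no match yet)
Bit 11: prefix='001' -> emit 'j', reset
Bit 12: prefix='0' (no match yet)
Bit 13: prefix='00' (no match yet)
Bit 14: prefix='001' -> emit 'j', reset
Bit 15: prefix='0' (no match yet)
Bit 16: prefix='01' -> emit 'b', reset
Bit 17: prefix='0' (no match yet)
Bit 18: prefix='01' -> emit 'b', reset
Bit 19: prefix='1' -> emit 'c', reset
Bit 20: prefix='0' (no match yet)
Bit 21: prefix='00' (no match yet)
Bit 22: prefix='001' -> emit 'j', reset

Answer: 0 3 6 9 12 15 17 19 20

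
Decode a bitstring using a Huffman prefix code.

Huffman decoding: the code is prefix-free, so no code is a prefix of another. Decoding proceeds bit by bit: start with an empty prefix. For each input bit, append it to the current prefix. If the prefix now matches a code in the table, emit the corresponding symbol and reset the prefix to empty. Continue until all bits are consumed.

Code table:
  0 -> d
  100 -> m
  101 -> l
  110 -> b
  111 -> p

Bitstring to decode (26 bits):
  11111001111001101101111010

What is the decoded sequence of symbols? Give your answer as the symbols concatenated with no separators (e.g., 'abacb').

Answer: pbdpmbbpld

Derivation:
Bit 0: prefix='1' (no match yet)
Bit 1: prefix='11' (no match yet)
Bit 2: prefix='111' -> emit 'p', reset
Bit 3: prefix='1' (no match yet)
Bit 4: prefix='11' (no match yet)
Bit 5: prefix='110' -> emit 'b', reset
Bit 6: prefix='0' -> emit 'd', reset
Bit 7: prefix='1' (no match yet)
Bit 8: prefix='11' (no match yet)
Bit 9: prefix='111' -> emit 'p', reset
Bit 10: prefix='1' (no match yet)
Bit 11: prefix='10' (no match yet)
Bit 12: prefix='100' -> emit 'm', reset
Bit 13: prefix='1' (no match yet)
Bit 14: prefix='11' (no match yet)
Bit 15: prefix='110' -> emit 'b', reset
Bit 16: prefix='1' (no match yet)
Bit 17: prefix='11' (no match yet)
Bit 18: prefix='110' -> emit 'b', reset
Bit 19: prefix='1' (no match yet)
Bit 20: prefix='11' (no match yet)
Bit 21: prefix='111' -> emit 'p', reset
Bit 22: prefix='1' (no match yet)
Bit 23: prefix='10' (no match yet)
Bit 24: prefix='101' -> emit 'l', reset
Bit 25: prefix='0' -> emit 'd', reset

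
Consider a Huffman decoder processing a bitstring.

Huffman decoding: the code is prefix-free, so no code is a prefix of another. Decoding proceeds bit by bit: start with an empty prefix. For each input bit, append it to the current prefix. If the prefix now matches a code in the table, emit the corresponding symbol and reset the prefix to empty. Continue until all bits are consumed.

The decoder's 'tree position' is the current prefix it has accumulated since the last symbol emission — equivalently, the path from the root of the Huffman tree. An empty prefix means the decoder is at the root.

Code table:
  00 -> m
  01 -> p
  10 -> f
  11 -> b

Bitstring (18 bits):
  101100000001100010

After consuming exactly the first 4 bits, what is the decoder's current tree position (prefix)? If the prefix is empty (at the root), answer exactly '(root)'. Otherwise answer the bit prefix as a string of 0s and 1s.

Answer: (root)

Derivation:
Bit 0: prefix='1' (no match yet)
Bit 1: prefix='10' -> emit 'f', reset
Bit 2: prefix='1' (no match yet)
Bit 3: prefix='11' -> emit 'b', reset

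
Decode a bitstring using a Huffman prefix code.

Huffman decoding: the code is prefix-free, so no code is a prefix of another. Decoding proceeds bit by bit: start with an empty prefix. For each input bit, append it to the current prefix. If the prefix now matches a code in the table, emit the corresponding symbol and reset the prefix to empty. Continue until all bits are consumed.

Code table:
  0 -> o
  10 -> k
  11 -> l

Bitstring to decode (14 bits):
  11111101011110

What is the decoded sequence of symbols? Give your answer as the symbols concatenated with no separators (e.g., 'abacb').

Answer: lllokllo

Derivation:
Bit 0: prefix='1' (no match yet)
Bit 1: prefix='11' -> emit 'l', reset
Bit 2: prefix='1' (no match yet)
Bit 3: prefix='11' -> emit 'l', reset
Bit 4: prefix='1' (no match yet)
Bit 5: prefix='11' -> emit 'l', reset
Bit 6: prefix='0' -> emit 'o', reset
Bit 7: prefix='1' (no match yet)
Bit 8: prefix='10' -> emit 'k', reset
Bit 9: prefix='1' (no match yet)
Bit 10: prefix='11' -> emit 'l', reset
Bit 11: prefix='1' (no match yet)
Bit 12: prefix='11' -> emit 'l', reset
Bit 13: prefix='0' -> emit 'o', reset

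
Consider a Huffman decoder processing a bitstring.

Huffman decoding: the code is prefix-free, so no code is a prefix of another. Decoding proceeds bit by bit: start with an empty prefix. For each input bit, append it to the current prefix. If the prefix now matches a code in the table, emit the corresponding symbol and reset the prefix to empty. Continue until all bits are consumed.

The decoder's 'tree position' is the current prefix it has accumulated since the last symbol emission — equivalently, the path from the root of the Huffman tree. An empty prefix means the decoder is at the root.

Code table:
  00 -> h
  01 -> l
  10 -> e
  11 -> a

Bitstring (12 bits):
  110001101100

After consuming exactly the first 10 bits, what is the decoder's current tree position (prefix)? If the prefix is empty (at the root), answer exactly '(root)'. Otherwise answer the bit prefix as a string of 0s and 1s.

Bit 0: prefix='1' (no match yet)
Bit 1: prefix='11' -> emit 'a', reset
Bit 2: prefix='0' (no match yet)
Bit 3: prefix='00' -> emit 'h', reset
Bit 4: prefix='0' (no match yet)
Bit 5: prefix='01' -> emit 'l', reset
Bit 6: prefix='1' (no match yet)
Bit 7: prefix='10' -> emit 'e', reset
Bit 8: prefix='1' (no match yet)
Bit 9: prefix='11' -> emit 'a', reset

Answer: (root)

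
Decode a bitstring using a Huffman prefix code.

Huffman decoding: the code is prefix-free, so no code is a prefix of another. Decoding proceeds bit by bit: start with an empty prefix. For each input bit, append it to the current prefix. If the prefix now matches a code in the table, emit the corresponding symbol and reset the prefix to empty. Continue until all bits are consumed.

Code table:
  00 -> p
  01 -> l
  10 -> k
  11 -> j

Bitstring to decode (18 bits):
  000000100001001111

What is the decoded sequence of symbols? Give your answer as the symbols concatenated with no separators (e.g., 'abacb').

Bit 0: prefix='0' (no match yet)
Bit 1: prefix='00' -> emit 'p', reset
Bit 2: prefix='0' (no match yet)
Bit 3: prefix='00' -> emit 'p', reset
Bit 4: prefix='0' (no match yet)
Bit 5: prefix='00' -> emit 'p', reset
Bit 6: prefix='1' (no match yet)
Bit 7: prefix='10' -> emit 'k', reset
Bit 8: prefix='0' (no match yet)
Bit 9: prefix='00' -> emit 'p', reset
Bit 10: prefix='0' (no match yet)
Bit 11: prefix='01' -> emit 'l', reset
Bit 12: prefix='0' (no match yet)
Bit 13: prefix='00' -> emit 'p', reset
Bit 14: prefix='1' (no match yet)
Bit 15: prefix='11' -> emit 'j', reset
Bit 16: prefix='1' (no match yet)
Bit 17: prefix='11' -> emit 'j', reset

Answer: pppkplpjj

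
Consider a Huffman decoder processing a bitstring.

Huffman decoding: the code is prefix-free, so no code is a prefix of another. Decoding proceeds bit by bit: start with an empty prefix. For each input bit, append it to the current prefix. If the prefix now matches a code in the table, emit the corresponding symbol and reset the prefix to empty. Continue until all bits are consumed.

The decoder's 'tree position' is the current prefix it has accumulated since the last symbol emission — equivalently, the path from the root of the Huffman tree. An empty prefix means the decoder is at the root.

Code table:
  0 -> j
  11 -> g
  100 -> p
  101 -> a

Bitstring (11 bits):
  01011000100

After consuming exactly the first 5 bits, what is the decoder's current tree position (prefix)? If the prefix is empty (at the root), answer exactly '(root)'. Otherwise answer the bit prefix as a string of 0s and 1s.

Answer: 1

Derivation:
Bit 0: prefix='0' -> emit 'j', reset
Bit 1: prefix='1' (no match yet)
Bit 2: prefix='10' (no match yet)
Bit 3: prefix='101' -> emit 'a', reset
Bit 4: prefix='1' (no match yet)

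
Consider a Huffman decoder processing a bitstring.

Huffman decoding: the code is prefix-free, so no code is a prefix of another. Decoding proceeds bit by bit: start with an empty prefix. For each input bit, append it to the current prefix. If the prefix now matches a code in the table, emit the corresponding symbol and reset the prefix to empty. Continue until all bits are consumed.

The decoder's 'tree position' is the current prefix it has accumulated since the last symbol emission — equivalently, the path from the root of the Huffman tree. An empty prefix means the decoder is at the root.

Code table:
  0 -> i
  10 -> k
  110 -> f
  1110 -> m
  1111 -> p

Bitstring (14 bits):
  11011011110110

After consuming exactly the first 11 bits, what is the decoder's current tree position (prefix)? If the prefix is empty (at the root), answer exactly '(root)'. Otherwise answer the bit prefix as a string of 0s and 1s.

Answer: (root)

Derivation:
Bit 0: prefix='1' (no match yet)
Bit 1: prefix='11' (no match yet)
Bit 2: prefix='110' -> emit 'f', reset
Bit 3: prefix='1' (no match yet)
Bit 4: prefix='11' (no match yet)
Bit 5: prefix='110' -> emit 'f', reset
Bit 6: prefix='1' (no match yet)
Bit 7: prefix='11' (no match yet)
Bit 8: prefix='111' (no match yet)
Bit 9: prefix='1111' -> emit 'p', reset
Bit 10: prefix='0' -> emit 'i', reset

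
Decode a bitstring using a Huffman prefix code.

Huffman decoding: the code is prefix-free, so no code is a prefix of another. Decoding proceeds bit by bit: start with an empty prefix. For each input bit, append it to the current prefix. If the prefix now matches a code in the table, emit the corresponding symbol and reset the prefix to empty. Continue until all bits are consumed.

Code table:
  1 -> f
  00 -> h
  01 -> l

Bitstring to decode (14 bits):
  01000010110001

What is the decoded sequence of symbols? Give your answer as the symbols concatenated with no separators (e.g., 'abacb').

Answer: lhhflfhl

Derivation:
Bit 0: prefix='0' (no match yet)
Bit 1: prefix='01' -> emit 'l', reset
Bit 2: prefix='0' (no match yet)
Bit 3: prefix='00' -> emit 'h', reset
Bit 4: prefix='0' (no match yet)
Bit 5: prefix='00' -> emit 'h', reset
Bit 6: prefix='1' -> emit 'f', reset
Bit 7: prefix='0' (no match yet)
Bit 8: prefix='01' -> emit 'l', reset
Bit 9: prefix='1' -> emit 'f', reset
Bit 10: prefix='0' (no match yet)
Bit 11: prefix='00' -> emit 'h', reset
Bit 12: prefix='0' (no match yet)
Bit 13: prefix='01' -> emit 'l', reset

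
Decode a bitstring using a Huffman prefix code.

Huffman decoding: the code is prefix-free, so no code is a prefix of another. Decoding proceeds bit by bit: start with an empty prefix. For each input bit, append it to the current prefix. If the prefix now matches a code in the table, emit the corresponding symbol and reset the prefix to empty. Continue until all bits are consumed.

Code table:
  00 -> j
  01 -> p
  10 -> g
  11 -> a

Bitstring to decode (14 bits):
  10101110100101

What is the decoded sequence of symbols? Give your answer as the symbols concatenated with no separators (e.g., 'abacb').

Bit 0: prefix='1' (no match yet)
Bit 1: prefix='10' -> emit 'g', reset
Bit 2: prefix='1' (no match yet)
Bit 3: prefix='10' -> emit 'g', reset
Bit 4: prefix='1' (no match yet)
Bit 5: prefix='11' -> emit 'a', reset
Bit 6: prefix='1' (no match yet)
Bit 7: prefix='10' -> emit 'g', reset
Bit 8: prefix='1' (no match yet)
Bit 9: prefix='10' -> emit 'g', reset
Bit 10: prefix='0' (no match yet)
Bit 11: prefix='01' -> emit 'p', reset
Bit 12: prefix='0' (no match yet)
Bit 13: prefix='01' -> emit 'p', reset

Answer: ggaggpp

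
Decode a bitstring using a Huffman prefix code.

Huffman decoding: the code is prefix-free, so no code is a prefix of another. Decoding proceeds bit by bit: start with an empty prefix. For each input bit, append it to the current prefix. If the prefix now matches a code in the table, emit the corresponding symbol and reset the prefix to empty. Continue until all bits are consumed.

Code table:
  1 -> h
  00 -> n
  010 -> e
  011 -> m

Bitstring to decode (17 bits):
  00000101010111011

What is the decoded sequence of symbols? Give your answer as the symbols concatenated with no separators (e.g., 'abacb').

Answer: nnehehhhm

Derivation:
Bit 0: prefix='0' (no match yet)
Bit 1: prefix='00' -> emit 'n', reset
Bit 2: prefix='0' (no match yet)
Bit 3: prefix='00' -> emit 'n', reset
Bit 4: prefix='0' (no match yet)
Bit 5: prefix='01' (no match yet)
Bit 6: prefix='010' -> emit 'e', reset
Bit 7: prefix='1' -> emit 'h', reset
Bit 8: prefix='0' (no match yet)
Bit 9: prefix='01' (no match yet)
Bit 10: prefix='010' -> emit 'e', reset
Bit 11: prefix='1' -> emit 'h', reset
Bit 12: prefix='1' -> emit 'h', reset
Bit 13: prefix='1' -> emit 'h', reset
Bit 14: prefix='0' (no match yet)
Bit 15: prefix='01' (no match yet)
Bit 16: prefix='011' -> emit 'm', reset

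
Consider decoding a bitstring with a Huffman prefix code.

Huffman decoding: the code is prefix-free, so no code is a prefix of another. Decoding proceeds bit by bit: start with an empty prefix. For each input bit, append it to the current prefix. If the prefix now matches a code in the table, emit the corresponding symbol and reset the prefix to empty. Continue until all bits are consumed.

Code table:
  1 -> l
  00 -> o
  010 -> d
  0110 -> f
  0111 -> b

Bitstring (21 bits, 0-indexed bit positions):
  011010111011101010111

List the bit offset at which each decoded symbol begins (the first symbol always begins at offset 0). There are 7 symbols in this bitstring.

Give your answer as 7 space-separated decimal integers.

Answer: 0 4 5 9 13 16 17

Derivation:
Bit 0: prefix='0' (no match yet)
Bit 1: prefix='01' (no match yet)
Bit 2: prefix='011' (no match yet)
Bit 3: prefix='0110' -> emit 'f', reset
Bit 4: prefix='1' -> emit 'l', reset
Bit 5: prefix='0' (no match yet)
Bit 6: prefix='01' (no match yet)
Bit 7: prefix='011' (no match yet)
Bit 8: prefix='0111' -> emit 'b', reset
Bit 9: prefix='0' (no match yet)
Bit 10: prefix='01' (no match yet)
Bit 11: prefix='011' (no match yet)
Bit 12: prefix='0111' -> emit 'b', reset
Bit 13: prefix='0' (no match yet)
Bit 14: prefix='01' (no match yet)
Bit 15: prefix='010' -> emit 'd', reset
Bit 16: prefix='1' -> emit 'l', reset
Bit 17: prefix='0' (no match yet)
Bit 18: prefix='01' (no match yet)
Bit 19: prefix='011' (no match yet)
Bit 20: prefix='0111' -> emit 'b', reset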